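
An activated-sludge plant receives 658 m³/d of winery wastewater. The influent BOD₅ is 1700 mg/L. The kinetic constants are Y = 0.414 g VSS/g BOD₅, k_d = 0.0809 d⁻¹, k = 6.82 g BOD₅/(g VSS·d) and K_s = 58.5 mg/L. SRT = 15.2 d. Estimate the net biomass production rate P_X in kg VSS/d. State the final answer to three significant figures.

For a completely mixed reactor with recycle the Lawrence–McCarty relation gives S = K_s·(1 + k_d·θ_c) / [θ_c·(Y·k − k_d) − 1] = 58.5 × (1 + 0.0809 × 15.2) / [15.2 × (0.414 × 6.82 − 0.0809) − 1] = 130.4 / 40.69 = 3.206 mg/L.
Observed yield with endogenous decay: Y_obs = Y / (1 + k_d·θ_c) = 0.414 / (1 + 0.0809 × 15.2) = 0.414 / 2.230 = 0.1857 g VSS/g BOD₅.
Mass of BOD₅ removed per day: Q(S₀ − S) = 658 × 1697 g/m³ = 1116 kg/d.
So the net sludge growth is P_X = 0.1857 × 1116 = 207.3 kg VSS/d.

P_X ≈ 207 kg VSS/d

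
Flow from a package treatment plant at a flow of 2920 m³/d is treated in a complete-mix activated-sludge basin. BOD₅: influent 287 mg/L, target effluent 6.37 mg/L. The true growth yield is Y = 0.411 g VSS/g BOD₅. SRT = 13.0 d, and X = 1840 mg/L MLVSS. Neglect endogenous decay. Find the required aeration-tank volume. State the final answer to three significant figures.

V ≈ 2380 m³

With k_d = 0 the design equation reduces to V = Y Q (S₀−S) θ_c / X = 0.411 × 2920 × (287 − 6.37) × 13.0 / 1840 = 2379 m³.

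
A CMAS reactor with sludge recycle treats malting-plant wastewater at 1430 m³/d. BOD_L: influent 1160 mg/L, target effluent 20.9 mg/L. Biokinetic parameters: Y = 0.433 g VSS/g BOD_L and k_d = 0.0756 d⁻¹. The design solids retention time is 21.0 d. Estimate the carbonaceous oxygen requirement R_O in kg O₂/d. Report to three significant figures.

R_O ≈ 1240 kg O₂/d

Y_obs = Y / (1 + k_d θ_c) = 0.433 / (1 + 0.0756 × 21.0) = 0.433 / 2.588 = 0.1673.
Q·(S₀ − S) = 1430 × (1160 − 20.9) × 10⁻³ = 1629 kg/d removed.
Net sludge production P_X = 0.1673 × 1629 = 272.6 kg VSS/d.
R_O = Q·(S₀ − S) − 1.42·P_X = 1629 − 1.42 × 272.6 = 1242 kg O₂/d.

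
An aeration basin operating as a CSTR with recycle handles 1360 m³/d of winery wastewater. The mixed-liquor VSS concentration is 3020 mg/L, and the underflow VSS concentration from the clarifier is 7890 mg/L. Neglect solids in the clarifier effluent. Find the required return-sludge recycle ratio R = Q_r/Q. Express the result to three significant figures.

Mass balance around the secondary clarifier (neglecting effluent solids): R = X / (X_r − X) = 3020 / (7890 − 3020) = 0.6201.

R ≈ 0.620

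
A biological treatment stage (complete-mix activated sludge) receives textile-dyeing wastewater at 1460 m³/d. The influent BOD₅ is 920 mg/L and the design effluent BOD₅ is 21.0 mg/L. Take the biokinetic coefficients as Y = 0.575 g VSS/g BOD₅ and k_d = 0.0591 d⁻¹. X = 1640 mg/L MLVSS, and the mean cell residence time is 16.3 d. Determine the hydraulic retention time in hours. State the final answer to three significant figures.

τ ≈ 62.8 h

Rearranging the biomass balance for a CMAS with decay, V = Y·Q·ΔS·θ_c / [X·(1+k_d θ_c)] = 0.575 × 1460 × (920 − 21.0) × 16.3 / [1640 × (1 + 0.0591 × 16.3)] = 1.23×10^7 / 3220 = 3821 m³.
Hydraulic retention time τ = V/Q = 3821 / 1460 = 2.617 d = 62.80 h.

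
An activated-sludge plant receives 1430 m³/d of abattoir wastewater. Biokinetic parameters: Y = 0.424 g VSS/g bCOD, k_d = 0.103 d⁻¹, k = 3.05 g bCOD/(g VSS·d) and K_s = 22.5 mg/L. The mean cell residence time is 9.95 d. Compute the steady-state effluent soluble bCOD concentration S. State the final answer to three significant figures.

S ≈ 4.20 mg/L

From the Monod/SRT balance for a CMAS, S = K_s·(1+k_d θ_c)/[θ_c·(Y k − k_d) − 1] = 22.5 × (1 + 0.103 × 9.95) / [9.95 × (0.424 × 3.05 − 0.103) − 1] = 45.56 / 10.84 = 4.202 mg/L.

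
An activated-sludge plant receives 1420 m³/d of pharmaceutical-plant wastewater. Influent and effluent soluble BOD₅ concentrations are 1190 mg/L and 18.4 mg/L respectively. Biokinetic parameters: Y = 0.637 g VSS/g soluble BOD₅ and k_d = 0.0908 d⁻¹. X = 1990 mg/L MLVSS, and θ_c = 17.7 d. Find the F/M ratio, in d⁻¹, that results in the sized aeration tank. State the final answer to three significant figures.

Steady-state biomass mass balance: V·X·(1 + k_d·θ_c) = Y·Q·(S₀ − S)·θ_c, so V = 0.637 × 1420 × (1190 − 18.4) × 17.7 / [1990 × (1 + 0.0908 × 17.7)] = 1.88×10^7 / 5188 = 3615 m³.
F/M = applied load / biomass = Q·S₀/(V·X) = 1420 × 1190 / (3615 × 1990) = 0.2349 d⁻¹.

F/M ≈ 0.235 d⁻¹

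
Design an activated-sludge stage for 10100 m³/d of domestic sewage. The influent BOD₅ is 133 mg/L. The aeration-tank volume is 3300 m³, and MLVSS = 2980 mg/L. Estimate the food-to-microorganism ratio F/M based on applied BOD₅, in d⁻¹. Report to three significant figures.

F/M = Q·S₀ / (V·X) = 10100 × 133 / (3300 × 2980) = 0.1366 g BOD₅·(g VSS·d)⁻¹.

F/M ≈ 0.137 d⁻¹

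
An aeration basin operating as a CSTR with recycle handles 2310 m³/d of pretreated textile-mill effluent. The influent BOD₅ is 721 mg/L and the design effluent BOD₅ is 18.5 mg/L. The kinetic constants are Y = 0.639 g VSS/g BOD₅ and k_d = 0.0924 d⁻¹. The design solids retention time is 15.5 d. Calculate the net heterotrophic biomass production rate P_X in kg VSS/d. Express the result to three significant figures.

Correct the yield for decay: Y_obs = Y/(1 + k_d θ_c) = 0.639 / (1 + 0.0924 × 15.5) = 0.639 / 2.432 = 0.2627.
Mass of BOD₅ removed per day: Q(S₀ − S) = 2310 × 702.5 g/m³ = 1623 kg/d.
Biomass produced: P_X = Y_obs·Q·ΔS = 0.2627 × 1623 ≈ 426.3 kg VSS/d.

P_X ≈ 426 kg VSS/d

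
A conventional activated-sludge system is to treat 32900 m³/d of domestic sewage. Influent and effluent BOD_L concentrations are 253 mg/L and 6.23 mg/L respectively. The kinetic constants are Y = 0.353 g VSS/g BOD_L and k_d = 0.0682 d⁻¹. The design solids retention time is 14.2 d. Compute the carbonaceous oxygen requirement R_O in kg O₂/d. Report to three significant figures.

The observed yield is Y_obs = Y/(1 + k_d·θ_c) = 0.353 / (1 + 0.0682 × 14.2) = 0.353 / 1.968 = 0.1793 g VSS per g BOD_L removed.
Q·(S₀ − S) = 32900 × (253 − 6.23) × 10⁻³ = 8119 kg/d removed.
P_X = Y_obs·Q·(S₀ − S) = 0.1793 × 8119 = 1456 kg VSS/d.
R_O = Q·ΔS − 1.42 P_X = 8119 − 2067 = 6051 kg O₂/d.

R_O ≈ 6050 kg O₂/d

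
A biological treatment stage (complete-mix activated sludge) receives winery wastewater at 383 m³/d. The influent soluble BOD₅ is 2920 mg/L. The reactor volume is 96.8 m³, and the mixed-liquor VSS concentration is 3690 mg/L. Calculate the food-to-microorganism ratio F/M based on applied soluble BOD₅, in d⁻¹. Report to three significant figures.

F/M ≈ 3.13 d⁻¹

Food-to-microorganism ratio F/M = Q S₀ / (V X) = 383 × 2920 / (96.80 × 3690) = 3.131 d⁻¹.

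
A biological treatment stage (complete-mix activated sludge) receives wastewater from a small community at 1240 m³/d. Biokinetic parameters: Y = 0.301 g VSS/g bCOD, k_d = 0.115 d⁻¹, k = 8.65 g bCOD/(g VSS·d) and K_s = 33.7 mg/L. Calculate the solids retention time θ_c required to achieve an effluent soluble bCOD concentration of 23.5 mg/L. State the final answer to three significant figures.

θ_c ≈ 1.05 d

At the target effluent, Y k S/(K_s+S) = 0.301×8.65×23.5/57.20 = 1.070 d⁻¹.
θ_c = 1/(μ − k_d) = 1/(1.070 − 0.115) = 1/0.9547 = 1.047 d.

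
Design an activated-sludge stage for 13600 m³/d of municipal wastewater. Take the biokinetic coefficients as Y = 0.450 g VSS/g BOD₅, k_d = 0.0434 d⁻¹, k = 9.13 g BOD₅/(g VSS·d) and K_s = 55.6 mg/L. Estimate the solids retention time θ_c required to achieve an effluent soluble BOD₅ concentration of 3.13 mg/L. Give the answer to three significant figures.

θ_c ≈ 5.70 d

Specific growth rate at S = 3.13 mg/L: μ = YkS/(K_s+S) = 0.450·9.13·3.13/(55.6+3.13) = 0.2190 d⁻¹.
θ_c = 1/(μ − k_d) = 1/(0.2190 − 0.0434) = 1/0.1756 = 5.696 d.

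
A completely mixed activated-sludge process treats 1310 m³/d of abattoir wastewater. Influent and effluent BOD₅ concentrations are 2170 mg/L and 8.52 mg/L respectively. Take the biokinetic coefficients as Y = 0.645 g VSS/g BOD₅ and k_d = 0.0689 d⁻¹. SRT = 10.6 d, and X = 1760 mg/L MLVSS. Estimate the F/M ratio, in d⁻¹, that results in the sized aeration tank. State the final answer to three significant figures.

Steady-state biomass mass balance: V·X·(1 + k_d·θ_c) = Y·Q·(S₀ − S)·θ_c, so V = 0.645 × 1310 × (2170 − 8.52) × 10.6 / [1760 × (1 + 0.0689 × 10.6)] = 1.94×10^7 / 3045 = 6357 m³.
Food-to-microorganism ratio F/M = Q S₀ / (V X) = 1310 × 2170 / (6357 × 1760) = 0.2541 d⁻¹.

F/M ≈ 0.254 d⁻¹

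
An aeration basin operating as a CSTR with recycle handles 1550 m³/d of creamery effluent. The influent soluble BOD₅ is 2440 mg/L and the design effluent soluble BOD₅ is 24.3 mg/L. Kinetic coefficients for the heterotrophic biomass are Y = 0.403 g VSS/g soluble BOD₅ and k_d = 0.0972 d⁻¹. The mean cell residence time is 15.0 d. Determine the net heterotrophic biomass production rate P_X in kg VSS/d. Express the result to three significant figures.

Observed yield with endogenous decay: Y_obs = Y / (1 + k_d·θ_c) = 0.403 / (1 + 0.0972 × 15.0) = 0.403 / 2.458 = 0.1640 g VSS/g soluble BOD₅.
ΔS = 2440 − 24.3 = 2416 mg/L, so the substrate removal rate is 1550 × 2416/1000 = 3744 kg soluble BOD₅/d.
P_X = Y_obs · Q(S₀ − S) = 0.1640 × 3744 = 613.9 kg VSS/d.

P_X ≈ 614 kg VSS/d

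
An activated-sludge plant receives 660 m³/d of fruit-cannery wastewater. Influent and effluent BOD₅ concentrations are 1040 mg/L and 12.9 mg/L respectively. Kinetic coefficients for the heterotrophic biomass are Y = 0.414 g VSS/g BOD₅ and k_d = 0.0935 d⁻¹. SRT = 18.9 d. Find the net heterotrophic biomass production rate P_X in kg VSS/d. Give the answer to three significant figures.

P_X ≈ 101 kg VSS/d

Observed yield with endogenous decay: Y_obs = Y / (1 + k_d·θ_c) = 0.414 / (1 + 0.0935 × 18.9) = 0.414 / 2.767 = 0.1496 g VSS/g BOD₅.
Substrate removed = Q·(S₀ − S) = 660 m³/d × (1040 − 12.9) g/m³ = 6.78×10^5 g/d = 677.9 kg/d.
P_X = Y_obs · Q(S₀ − S) = 0.1496 × 677.9 = 101.4 kg VSS/d.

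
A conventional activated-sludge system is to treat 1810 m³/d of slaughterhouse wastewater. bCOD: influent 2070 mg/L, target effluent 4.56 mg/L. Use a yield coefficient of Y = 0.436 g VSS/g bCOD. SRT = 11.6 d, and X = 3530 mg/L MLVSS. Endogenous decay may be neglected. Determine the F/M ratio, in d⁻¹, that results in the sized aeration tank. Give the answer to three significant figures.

F/M ≈ 0.198 d⁻¹

Biomass mass balance (decay neglected): V·X = Y·Q·(S₀ − S)·θ_c, so V = 0.436 × 1810 × (2070 − 4.56) × 11.6 / 3530 = 5356 m³.
F/M = applied load / biomass = Q·S₀/(V·X) = 1810 × 2070 / (5356 × 3530) = 0.1982 d⁻¹.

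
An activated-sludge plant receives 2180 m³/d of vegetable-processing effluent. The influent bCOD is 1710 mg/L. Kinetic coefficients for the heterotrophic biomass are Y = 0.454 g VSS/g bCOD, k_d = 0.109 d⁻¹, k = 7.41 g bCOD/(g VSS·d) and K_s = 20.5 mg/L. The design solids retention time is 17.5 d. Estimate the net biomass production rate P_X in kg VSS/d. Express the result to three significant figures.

P_X ≈ 582 kg VSS/d

From the Monod/SRT balance for a CMAS, S = K_s·(1+k_d θ_c)/[θ_c·(Y k − k_d) − 1] = 20.5 × (1 + 0.109 × 17.5) / [17.5 × (0.454 × 7.41 − 0.109) − 1] = 59.60 / 55.96 = 1.065 mg/L.
Y_obs = Y / (1 + k_d θ_c) = 0.454 / (1 + 0.109 × 17.5) = 0.454 / 2.907 = 0.1561.
Mass of bCOD removed per day: Q(S₀ − S) = 2180 × 1709 g/m³ = 3725 kg/d.
P_X = Y_obs · Q(S₀ − S) = 0.1561 × 3725 = 581.7 kg VSS/d.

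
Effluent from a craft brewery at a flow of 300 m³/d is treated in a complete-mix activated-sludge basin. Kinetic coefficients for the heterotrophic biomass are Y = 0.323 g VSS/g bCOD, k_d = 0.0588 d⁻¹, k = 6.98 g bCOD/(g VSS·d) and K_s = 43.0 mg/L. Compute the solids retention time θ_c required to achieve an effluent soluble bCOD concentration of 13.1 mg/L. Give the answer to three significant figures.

At the target effluent, Y k S/(K_s+S) = 0.323×6.98×13.1/56.10 = 0.5265 d⁻¹.
Then 1/θ_c = μ − k_d = 0.5265 − 0.0588 = 0.4677 d⁻¹, giving θ_c = 2.138 d.

θ_c ≈ 2.14 d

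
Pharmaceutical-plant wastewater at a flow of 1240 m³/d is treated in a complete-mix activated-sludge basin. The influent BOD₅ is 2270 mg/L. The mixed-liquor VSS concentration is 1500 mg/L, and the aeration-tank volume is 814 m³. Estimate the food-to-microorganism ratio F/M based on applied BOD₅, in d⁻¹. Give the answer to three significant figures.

Food-to-microorganism ratio F/M = Q S₀ / (V X) = 1240 × 2270 / (814.0 × 1500) = 2.305 d⁻¹.

F/M ≈ 2.31 d⁻¹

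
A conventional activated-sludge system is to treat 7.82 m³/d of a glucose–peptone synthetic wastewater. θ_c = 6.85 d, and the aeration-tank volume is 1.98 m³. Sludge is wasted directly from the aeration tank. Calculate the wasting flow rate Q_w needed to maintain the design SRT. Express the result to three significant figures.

Wasting from the aeration tank: Q_w = V / θ_c = 1.980 / 6.85 = 0.2891 m³/d.

Q_w ≈ 0.289 m³/d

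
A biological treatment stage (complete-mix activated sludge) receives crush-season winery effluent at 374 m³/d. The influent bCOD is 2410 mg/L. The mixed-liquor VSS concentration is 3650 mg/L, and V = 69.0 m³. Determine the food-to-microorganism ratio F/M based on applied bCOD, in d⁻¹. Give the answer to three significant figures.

F/M ≈ 3.58 d⁻¹

F/M = Q·S₀ / (V·X) = 374 × 2410 / (69.00 × 3650) = 3.579 g bCOD·(g VSS·d)⁻¹.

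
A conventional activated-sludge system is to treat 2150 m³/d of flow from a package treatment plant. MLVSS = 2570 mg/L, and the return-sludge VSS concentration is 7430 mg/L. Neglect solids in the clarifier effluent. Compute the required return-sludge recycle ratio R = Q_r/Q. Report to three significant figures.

R = Q_r/Q = X/(X_r − X) = 2570 / (7430 − 2570) = 0.5288.

R ≈ 0.529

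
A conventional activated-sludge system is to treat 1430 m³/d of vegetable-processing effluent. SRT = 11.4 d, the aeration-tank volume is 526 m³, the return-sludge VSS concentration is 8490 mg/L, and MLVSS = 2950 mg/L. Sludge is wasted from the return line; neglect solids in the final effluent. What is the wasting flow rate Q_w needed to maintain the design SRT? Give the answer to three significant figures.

θ_c = V·X/(Q_w·X_r) when wasting from the recycle, so Q_w = V·X/(θ_c·X_r) = 526.0 × 2950 / (11.4 × 8490) = 16.03 m³/d.

Q_w ≈ 16.0 m³/d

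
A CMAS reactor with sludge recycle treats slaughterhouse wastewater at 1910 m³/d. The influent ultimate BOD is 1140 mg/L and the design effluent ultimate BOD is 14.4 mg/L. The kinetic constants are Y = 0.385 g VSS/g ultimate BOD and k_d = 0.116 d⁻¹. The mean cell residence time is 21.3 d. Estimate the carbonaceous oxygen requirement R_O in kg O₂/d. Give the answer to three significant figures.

R_O ≈ 1810 kg O₂/d

Correct the yield for decay: Y_obs = Y/(1 + k_d θ_c) = 0.385 / (1 + 0.116 × 21.3) = 0.385 / 3.471 = 0.1109.
Mass of ultimate BOD removed per day: Q(S₀ − S) = 1910 × 1126 g/m³ = 2150 kg/d.
Net sludge production P_X = 0.1109 × 2150 = 238.5 kg VSS/d.
R_O = Q·ΔS − 1.42 P_X = 2150 − 338.6 = 1811 kg O₂/d.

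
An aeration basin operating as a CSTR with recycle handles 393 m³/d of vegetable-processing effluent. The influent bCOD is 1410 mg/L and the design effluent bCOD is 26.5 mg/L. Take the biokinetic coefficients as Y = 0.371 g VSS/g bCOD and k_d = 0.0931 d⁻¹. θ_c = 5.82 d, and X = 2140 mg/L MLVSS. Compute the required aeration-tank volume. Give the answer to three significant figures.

From the SRT design equation V = Y Q (S₀−S) θ_c / [X (1 + k_d θ_c)] = 0.371 × 393 × (1410 − 26.5) × 5.82 / [2140 × (1 + 0.0931 × 5.82)] = 1.17×10^6 / 3300 = 355.8 m³.

V ≈ 356 m³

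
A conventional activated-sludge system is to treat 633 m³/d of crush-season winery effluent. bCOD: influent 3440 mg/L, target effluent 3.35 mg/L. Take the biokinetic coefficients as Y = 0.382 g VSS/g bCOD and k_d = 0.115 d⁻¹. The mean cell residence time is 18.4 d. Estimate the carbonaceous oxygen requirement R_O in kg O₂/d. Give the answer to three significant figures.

R_O ≈ 1800 kg O₂/d

Observed yield with endogenous decay: Y_obs = Y / (1 + k_d·θ_c) = 0.382 / (1 + 0.115 × 18.4) = 0.382 / 3.116 = 0.1226 g VSS/g bCOD.
Q·(S₀ − S) = 633 × (3440 − 3.35) × 10⁻³ = 2175 kg/d removed.
P_X = Y_obs·Q·(S₀ − S) = 0.1226 × 2175 = 266.7 kg VSS/d.
R_O = Q·ΔS − 1.42 P_X = 2175 − 378.7 = 1797 kg O₂/d.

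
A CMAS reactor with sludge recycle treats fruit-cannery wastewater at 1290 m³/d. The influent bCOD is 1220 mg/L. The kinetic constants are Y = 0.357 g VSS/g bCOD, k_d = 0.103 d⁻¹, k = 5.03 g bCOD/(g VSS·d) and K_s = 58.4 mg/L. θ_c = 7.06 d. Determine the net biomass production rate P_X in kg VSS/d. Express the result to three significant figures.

Effluent substrate depends only on kinetics and SRT: S = K_s(1 + k_d θ_c) / [θ_c(Yk − k_d) − 1] = 58.4 × (1 + 0.103 × 7.06) / [7.06 × (0.357 × 5.03 − 0.103) − 1] = 100.9 / 10.95 = 9.211 mg/L.
Correct the yield for decay: Y_obs = Y/(1 + k_d θ_c) = 0.357 / (1 + 0.103 × 7.06) = 0.357 / 1.727 = 0.2067.
ΔS = 1220 − 9.21 = 1211 mg/L, so the substrate removal rate is 1290 × 1211/1000 = 1562 kg bCOD/d.
P_X = Y_obs · Q(S₀ − S) = 0.2067 × 1562 = 322.8 kg VSS/d.

P_X ≈ 323 kg VSS/d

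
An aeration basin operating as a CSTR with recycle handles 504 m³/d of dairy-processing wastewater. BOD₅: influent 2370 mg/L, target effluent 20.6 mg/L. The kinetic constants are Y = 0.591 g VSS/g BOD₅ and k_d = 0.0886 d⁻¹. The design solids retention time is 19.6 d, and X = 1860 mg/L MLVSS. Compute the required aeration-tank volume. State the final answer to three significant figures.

V ≈ 2690 m³

From the SRT design equation V = Y Q (S₀−S) θ_c / [X (1 + k_d θ_c)] = 0.591 × 504 × (2370 − 20.6) × 19.6 / [1860 × (1 + 0.0886 × 19.6)] = 1.37×10^7 / 5090 = 2695 m³.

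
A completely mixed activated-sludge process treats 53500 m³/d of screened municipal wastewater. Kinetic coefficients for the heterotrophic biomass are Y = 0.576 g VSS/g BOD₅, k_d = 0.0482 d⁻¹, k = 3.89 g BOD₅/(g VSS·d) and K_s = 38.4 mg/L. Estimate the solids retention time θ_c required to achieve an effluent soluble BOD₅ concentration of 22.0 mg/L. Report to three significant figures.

From 1/θ_c = Y·k·S/(K_s + S) − k_d: Y·k·S/(K_s+S) = 0.576 × 3.89 × 22.0 / (38.4 + 22.0) = 0.8161 d⁻¹.
θ_c = 1/(μ − k_d) = 1/(0.8161 − 0.0482) = 1/0.7679 = 1.302 d.

θ_c ≈ 1.30 d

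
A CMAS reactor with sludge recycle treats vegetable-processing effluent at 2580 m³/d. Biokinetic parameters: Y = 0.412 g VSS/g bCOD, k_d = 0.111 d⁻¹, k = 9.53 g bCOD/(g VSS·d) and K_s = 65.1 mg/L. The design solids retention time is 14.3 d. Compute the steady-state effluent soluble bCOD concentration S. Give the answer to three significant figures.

S ≈ 3.14 mg/L

Effluent substrate depends only on kinetics and SRT: S = K_s(1 + k_d θ_c) / [θ_c(Yk − k_d) − 1] = 65.1 × (1 + 0.111 × 14.3) / [14.3 × (0.412 × 9.53 − 0.111) − 1] = 168.4 / 53.56 = 3.145 mg/L.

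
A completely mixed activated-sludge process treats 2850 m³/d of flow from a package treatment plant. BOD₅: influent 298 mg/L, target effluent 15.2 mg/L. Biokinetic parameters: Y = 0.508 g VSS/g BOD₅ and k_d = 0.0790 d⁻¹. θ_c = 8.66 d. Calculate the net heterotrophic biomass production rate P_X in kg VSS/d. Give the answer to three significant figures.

Y_obs = Y / (1 + k_d θ_c) = 0.508 / (1 + 0.0790 × 8.66) = 0.508 / 1.684 = 0.3016.
Q·(S₀ − S) = 2850 × (298 − 15.2) × 10⁻³ = 806.0 kg/d removed.
P_X = Y_obs · Q(S₀ − S) = 0.3016 × 806.0 = 243.1 kg VSS/d.

P_X ≈ 243 kg VSS/d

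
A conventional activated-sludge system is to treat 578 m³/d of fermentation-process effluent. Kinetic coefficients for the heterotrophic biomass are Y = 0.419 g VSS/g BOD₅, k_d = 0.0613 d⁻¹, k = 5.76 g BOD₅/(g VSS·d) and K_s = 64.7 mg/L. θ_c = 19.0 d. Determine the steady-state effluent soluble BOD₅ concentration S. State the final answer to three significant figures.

From the Monod/SRT balance for a CMAS, S = K_s·(1+k_d θ_c)/[θ_c·(Y k − k_d) − 1] = 64.7 × (1 + 0.0613 × 19.0) / [19.0 × (0.419 × 5.76 − 0.0613) − 1] = 140.1 / 43.69 = 3.206 mg/L.

S ≈ 3.21 mg/L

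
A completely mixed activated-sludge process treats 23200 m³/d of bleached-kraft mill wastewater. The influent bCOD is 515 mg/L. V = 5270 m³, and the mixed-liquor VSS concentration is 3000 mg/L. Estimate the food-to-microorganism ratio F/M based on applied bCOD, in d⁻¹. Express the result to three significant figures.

F/M ≈ 0.756 d⁻¹

Food-to-microorganism ratio F/M = Q S₀ / (V X) = 23200 × 515 / (5270 × 3000) = 0.7557 d⁻¹.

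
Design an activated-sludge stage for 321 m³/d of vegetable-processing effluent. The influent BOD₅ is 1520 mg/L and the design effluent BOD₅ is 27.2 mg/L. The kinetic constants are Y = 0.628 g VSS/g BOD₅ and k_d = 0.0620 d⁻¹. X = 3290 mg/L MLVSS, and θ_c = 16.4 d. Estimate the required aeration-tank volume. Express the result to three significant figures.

From the SRT design equation V = Y Q (S₀−S) θ_c / [X (1 + k_d θ_c)] = 0.628 × 321 × (1520 − 27.2) × 16.4 / [3290 × (1 + 0.0620 × 16.4)] = 4.94×10^6 / 6635 = 743.8 m³.

V ≈ 744 m³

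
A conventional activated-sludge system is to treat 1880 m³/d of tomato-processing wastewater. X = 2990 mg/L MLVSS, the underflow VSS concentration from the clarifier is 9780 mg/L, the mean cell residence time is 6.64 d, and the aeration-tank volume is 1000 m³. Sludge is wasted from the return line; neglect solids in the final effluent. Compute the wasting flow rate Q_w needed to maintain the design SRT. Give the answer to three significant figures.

Q_w ≈ 46.0 m³/d

Q_w = (V·X)/(θ_c X_r) = 1000 × 2990 / (6.64 × 9780) = 46.04 m³/d.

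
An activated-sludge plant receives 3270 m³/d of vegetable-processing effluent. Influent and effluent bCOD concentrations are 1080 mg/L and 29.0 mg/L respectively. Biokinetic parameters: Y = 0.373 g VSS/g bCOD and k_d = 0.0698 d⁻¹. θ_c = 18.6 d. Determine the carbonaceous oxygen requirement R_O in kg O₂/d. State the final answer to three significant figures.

R_O ≈ 2640 kg O₂/d

The observed yield is Y_obs = Y/(1 + k_d·θ_c) = 0.373 / (1 + 0.0698 × 18.6) = 0.373 / 2.298 = 0.1623 g VSS per g bCOD removed.
Mass of bCOD removed per day: Q(S₀ − S) = 3270 × 1051 g/m³ = 3437 kg/d.
Net sludge production P_X = 0.1623 × 3437 = 557.8 kg VSS/d.
Carbonaceous O₂ demand = substrate oxidised − cell-mass equivalent = 3437 − 1.42 × 557.8 = 2645 kg O₂/d.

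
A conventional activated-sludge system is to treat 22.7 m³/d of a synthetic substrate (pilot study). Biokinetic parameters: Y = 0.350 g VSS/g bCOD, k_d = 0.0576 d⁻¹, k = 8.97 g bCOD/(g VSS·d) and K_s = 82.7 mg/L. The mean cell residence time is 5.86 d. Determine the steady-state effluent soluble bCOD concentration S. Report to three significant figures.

S ≈ 6.48 mg/L

Effluent substrate depends only on kinetics and SRT: S = K_s(1 + k_d θ_c) / [θ_c(Yk − k_d) − 1] = 82.7 × (1 + 0.0576 × 5.86) / [5.86 × (0.350 × 8.97 − 0.0576) − 1] = 110.6 / 17.06 = 6.484 mg/L.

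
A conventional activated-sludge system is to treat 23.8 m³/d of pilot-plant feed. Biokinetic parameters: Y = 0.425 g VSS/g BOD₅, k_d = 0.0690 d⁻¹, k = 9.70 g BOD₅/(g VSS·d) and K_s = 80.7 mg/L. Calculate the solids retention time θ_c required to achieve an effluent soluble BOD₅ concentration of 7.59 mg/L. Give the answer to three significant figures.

θ_c ≈ 3.50 d

Specific growth rate at S = 7.59 mg/L: μ = YkS/(K_s+S) = 0.425·9.70·7.59/(80.7+7.59) = 0.3544 d⁻¹.
Then 1/θ_c = μ − k_d = 0.3544 − 0.0690 = 0.2854 d⁻¹, giving θ_c = 3.504 d.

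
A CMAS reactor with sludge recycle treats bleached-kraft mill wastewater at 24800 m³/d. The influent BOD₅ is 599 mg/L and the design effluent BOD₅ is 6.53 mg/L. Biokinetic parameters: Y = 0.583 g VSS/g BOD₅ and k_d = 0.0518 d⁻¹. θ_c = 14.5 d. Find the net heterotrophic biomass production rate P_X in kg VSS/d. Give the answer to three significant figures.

The observed yield is Y_obs = Y/(1 + k_d·θ_c) = 0.583 / (1 + 0.0518 × 14.5) = 0.583 / 1.751 = 0.3329 g VSS per g BOD₅ removed.
Q·(S₀ − S) = 24800 × (599 − 6.53) × 10⁻³ = 14693 kg/d removed.
So the net sludge growth is P_X = 0.3329 × 14693 = 4892 kg VSS/d.

P_X ≈ 4890 kg VSS/d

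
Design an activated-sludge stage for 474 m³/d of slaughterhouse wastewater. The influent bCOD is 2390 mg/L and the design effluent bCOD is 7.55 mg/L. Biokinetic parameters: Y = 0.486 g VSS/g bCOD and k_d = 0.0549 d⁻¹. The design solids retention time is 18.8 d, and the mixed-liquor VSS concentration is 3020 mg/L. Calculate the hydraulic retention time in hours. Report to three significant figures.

From the SRT design equation V = Y Q (S₀−S) θ_c / [X (1 + k_d θ_c)] = 0.486 × 474 × (2390 − 7.55) × 18.8 / [3020 × (1 + 0.0549 × 18.8)] = 1.03×10^7 / 6137 = 1681 m³.
Hydraulic retention time τ = V/Q = 1681 / 474 = 3.547 d = 85.13 h.

τ ≈ 85.1 h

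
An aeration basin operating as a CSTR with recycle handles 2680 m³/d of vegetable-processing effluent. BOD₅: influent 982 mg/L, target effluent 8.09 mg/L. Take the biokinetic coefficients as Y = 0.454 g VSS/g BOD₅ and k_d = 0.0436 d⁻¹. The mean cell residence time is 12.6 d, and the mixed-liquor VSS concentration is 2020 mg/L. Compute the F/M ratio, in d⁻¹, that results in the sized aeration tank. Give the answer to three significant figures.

From the SRT design equation V = Y Q (S₀−S) θ_c / [X (1 + k_d θ_c)] = 0.454 × 2680 × (982 − 8.09) × 12.6 / [2020 × (1 + 0.0436 × 12.6)] = 1.49×10^7 / 3130 = 4771 m³.
F/M = Q·S₀ / (V·X) = 2680 × 982 / (4771 × 2020) = 0.2731 g BOD₅·(g VSS·d)⁻¹.

F/M ≈ 0.273 d⁻¹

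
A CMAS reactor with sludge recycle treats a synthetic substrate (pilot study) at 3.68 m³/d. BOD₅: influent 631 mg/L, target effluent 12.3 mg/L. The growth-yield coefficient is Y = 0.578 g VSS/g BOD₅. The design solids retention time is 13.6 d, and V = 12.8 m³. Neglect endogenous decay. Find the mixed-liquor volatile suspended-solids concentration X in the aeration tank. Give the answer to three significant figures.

X ≈ 1400 mg/L

From V·X = Y·Q·(S₀ − S)·θ_c (decay neglected): X = 0.578 × 3.68 × (631 − 12.3) × 13.6 / 12.8 = 1398 mg/L.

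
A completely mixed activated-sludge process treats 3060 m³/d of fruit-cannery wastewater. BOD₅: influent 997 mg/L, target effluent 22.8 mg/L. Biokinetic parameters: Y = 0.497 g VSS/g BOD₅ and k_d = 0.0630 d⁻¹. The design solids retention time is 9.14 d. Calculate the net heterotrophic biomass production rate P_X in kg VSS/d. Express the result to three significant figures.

P_X ≈ 940 kg VSS/d

The observed yield is Y_obs = Y/(1 + k_d·θ_c) = 0.497 / (1 + 0.0630 × 9.14) = 0.497 / 1.576 = 0.3154 g VSS per g BOD₅ removed.
Substrate removed = Q·(S₀ − S) = 3060 m³/d × (997 − 22.8) g/m³ = 2.98×10^6 g/d = 2981 kg/d.
So the net sludge growth is P_X = 0.3154 × 2981 = 940.2 kg VSS/d.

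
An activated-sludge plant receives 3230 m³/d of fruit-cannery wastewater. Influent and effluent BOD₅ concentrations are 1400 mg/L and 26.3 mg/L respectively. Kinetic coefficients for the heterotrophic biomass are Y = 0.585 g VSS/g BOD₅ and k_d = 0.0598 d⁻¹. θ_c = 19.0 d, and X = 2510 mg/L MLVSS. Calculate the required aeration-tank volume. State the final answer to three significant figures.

V ≈ 9200 m³

Steady-state biomass mass balance: V·X·(1 + k_d·θ_c) = Y·Q·(S₀ − S)·θ_c, so V = 0.585 × 3230 × (1400 − 26.3) × 19.0 / [2510 × (1 + 0.0598 × 19.0)] = 4.93×10^7 / 5362 = 9198 m³.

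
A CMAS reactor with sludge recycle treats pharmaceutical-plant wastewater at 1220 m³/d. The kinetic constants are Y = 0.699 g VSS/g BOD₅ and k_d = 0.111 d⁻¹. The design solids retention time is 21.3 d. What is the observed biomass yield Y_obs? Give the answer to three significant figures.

Y_obs ≈ 0.208 g VSS/g BOD₅

Observed yield with endogenous decay: Y_obs = Y / (1 + k_d·θ_c) = 0.699 / (1 + 0.111 × 21.3) = 0.699 / 3.364 = 0.2078 g VSS/g BOD₅.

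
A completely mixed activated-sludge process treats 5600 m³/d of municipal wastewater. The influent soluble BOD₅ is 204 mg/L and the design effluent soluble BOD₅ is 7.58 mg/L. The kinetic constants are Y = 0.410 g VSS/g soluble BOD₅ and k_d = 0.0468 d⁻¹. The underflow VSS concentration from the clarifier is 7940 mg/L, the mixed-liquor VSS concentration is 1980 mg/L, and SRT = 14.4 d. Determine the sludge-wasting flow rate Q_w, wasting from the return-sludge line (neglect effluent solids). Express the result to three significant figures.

Steady-state biomass mass balance: V·X·(1 + k_d·θ_c) = Y·Q·(S₀ − S)·θ_c, so V = 0.410 × 5600 × (204 − 7.58) × 14.4 / [1980 × (1 + 0.0468 × 14.4)] = 6.49×10^6 / 3314 = 1959 m³.
Wasting from the return line (neglecting effluent solids): Q_w = V·X / (θ_c·X_r) = 1959 × 1980 / (14.4 × 7940) = 33.93 m³/d.

Q_w ≈ 33.9 m³/d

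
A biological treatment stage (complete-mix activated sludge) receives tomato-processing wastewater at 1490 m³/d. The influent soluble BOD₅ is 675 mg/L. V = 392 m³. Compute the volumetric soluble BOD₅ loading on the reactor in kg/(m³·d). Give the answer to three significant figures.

L_v ≈ 2.57 kg soluble BOD₅/(m³·d)

Volumetric loading L_v = Q·S₀ / V = 1490 × 675 g/m³ / 392.0 m³ = 2566 g/(m³·d) = 2.566 kg soluble BOD₅/(m³·d).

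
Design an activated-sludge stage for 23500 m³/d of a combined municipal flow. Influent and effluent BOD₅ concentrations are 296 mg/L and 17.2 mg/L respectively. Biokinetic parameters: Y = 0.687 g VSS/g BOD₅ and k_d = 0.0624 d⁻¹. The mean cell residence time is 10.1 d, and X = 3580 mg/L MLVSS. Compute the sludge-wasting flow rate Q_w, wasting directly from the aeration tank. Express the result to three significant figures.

Q_w ≈ 771 m³/d

Rearranging the biomass balance for a CMAS with decay, V = Y·Q·ΔS·θ_c / [X·(1+k_d θ_c)] = 0.687 × 23500 × (296 − 17.2) × 10.1 / [3580 × (1 + 0.0624 × 10.1)] = 4.55×10^7 / 5836 = 7789 m³.
With mixed-liquor wasting, θ_c = V/Q_w, so Q_w = V/θ_c = 7789/10.1 = 771.2 m³/d.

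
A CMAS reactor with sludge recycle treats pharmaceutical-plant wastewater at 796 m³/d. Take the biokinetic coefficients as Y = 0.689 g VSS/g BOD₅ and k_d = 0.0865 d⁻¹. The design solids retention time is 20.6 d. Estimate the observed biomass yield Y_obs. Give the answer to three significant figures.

The observed yield is Y_obs = Y/(1 + k_d·θ_c) = 0.689 / (1 + 0.0865 × 20.6) = 0.689 / 2.782 = 0.2477 g VSS per g BOD₅ removed.

Y_obs ≈ 0.248 g VSS/g BOD₅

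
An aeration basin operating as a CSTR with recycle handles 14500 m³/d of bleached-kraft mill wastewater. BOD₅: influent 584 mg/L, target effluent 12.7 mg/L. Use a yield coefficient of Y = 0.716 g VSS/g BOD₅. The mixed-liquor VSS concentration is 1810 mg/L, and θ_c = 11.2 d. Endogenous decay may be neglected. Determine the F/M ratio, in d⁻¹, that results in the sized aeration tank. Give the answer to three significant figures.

Biomass mass balance (decay neglected): V·X = Y·Q·(S₀ − S)·θ_c, so V = 0.716 × 14500 × (584 − 12.7) × 11.2 / 1810 = 36702 m³.
F/M = applied load / biomass = Q·S₀/(V·X) = 14500 × 584 / (36702 × 1810) = 0.1275 d⁻¹.

F/M ≈ 0.127 d⁻¹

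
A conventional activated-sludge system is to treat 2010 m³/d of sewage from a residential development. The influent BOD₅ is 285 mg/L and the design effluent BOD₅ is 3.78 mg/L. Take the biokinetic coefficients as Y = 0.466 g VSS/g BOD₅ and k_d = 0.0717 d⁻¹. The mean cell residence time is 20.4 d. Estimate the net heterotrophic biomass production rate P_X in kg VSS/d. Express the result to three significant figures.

The observed yield is Y_obs = Y/(1 + k_d·θ_c) = 0.466 / (1 + 0.0717 × 20.4) = 0.466 / 2.463 = 0.1892 g VSS per g BOD₅ removed.
ΔS = 285 − 3.78 = 281.2 mg/L, so the substrate removal rate is 2010 × 281.2/1000 = 565.3 kg BOD₅/d.
So the net sludge growth is P_X = 0.1892 × 565.3 = 107.0 kg VSS/d.

P_X ≈ 107 kg VSS/d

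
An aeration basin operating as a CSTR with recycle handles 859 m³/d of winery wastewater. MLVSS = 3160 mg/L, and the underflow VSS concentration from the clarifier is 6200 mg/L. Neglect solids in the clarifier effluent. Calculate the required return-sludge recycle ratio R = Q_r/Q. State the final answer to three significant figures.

Mass balance around the secondary clarifier (neglecting effluent solids): R = X / (X_r − X) = 3160 / (6200 − 3160) = 1.039.

R ≈ 1.04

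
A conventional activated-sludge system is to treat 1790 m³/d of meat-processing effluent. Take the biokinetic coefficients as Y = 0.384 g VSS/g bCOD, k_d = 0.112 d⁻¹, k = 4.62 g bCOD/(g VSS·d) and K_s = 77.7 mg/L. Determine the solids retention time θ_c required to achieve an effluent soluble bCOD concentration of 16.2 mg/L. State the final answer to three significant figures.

θ_c ≈ 5.15 d

At the target effluent, Y k S/(K_s+S) = 0.384×4.62×16.2/93.90 = 0.3061 d⁻¹.
θ_c = 1/(μ − k_d) = 1/(0.3061 − 0.112) = 1/0.1941 = 5.153 d.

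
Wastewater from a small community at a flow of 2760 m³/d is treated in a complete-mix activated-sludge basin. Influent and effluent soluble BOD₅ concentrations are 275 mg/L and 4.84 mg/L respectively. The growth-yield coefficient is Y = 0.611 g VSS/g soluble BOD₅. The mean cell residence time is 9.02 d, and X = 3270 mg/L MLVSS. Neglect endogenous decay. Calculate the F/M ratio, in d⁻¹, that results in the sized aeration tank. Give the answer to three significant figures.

Biomass mass balance (decay neglected): V·X = Y·Q·(S₀ − S)·θ_c, so V = 0.611 × 2760 × (275 − 4.84) × 9.02 / 3270 = 1257 m³.
F/M = applied load / biomass = Q·S₀/(V·X) = 2760 × 275 / (1257 × 3270) = 0.1847 d⁻¹.

F/M ≈ 0.185 d⁻¹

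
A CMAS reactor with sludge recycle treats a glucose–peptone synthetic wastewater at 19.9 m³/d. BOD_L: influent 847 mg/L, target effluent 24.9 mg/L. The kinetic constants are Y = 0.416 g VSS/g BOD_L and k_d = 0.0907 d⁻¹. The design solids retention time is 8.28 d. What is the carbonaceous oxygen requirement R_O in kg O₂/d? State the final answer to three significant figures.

R_O ≈ 10.8 kg O₂/d

Observed yield with endogenous decay: Y_obs = Y / (1 + k_d·θ_c) = 0.416 / (1 + 0.0907 × 8.28) = 0.416 / 1.751 = 0.2376 g VSS/g BOD_L.
Mass of BOD_L removed per day: Q(S₀ − S) = 19.9 × 822.1 g/m³ = 16.36 kg/d.
Biomass synthesised: P_X = Y_obs × 16.36 = 3.887 kg VSS/d.
R_O = Q·(S₀ − S) − 1.42·P_X = 16.36 − 1.42 × 3.887 = 10.84 kg O₂/d.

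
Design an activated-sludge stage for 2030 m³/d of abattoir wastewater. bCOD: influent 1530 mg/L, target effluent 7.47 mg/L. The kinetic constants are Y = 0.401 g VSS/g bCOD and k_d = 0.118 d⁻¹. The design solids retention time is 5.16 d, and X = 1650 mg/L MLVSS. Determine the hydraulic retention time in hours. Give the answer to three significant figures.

τ ≈ 28.5 h

From the SRT design equation V = Y Q (S₀−S) θ_c / [X (1 + k_d θ_c)] = 0.401 × 2030 × (1530 − 7.47) × 5.16 / [1650 × (1 + 0.118 × 5.16)] = 6.4×10^6 / 2655 = 2409 m³.
HRT = V/Q = 2409 m³ / 2030 m³·d⁻¹ = 1.187 d × 24 = 28.48 h.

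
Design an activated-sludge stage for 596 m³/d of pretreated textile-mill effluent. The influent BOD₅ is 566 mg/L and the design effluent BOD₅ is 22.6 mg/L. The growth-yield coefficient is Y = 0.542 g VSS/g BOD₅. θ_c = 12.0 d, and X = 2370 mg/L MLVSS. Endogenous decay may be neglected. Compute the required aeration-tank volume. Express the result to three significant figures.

With k_d = 0 the design equation reduces to V = Y Q (S₀−S) θ_c / X = 0.542 × 596 × (566 − 22.6) × 12.0 / 2370 = 888.8 m³.

V ≈ 889 m³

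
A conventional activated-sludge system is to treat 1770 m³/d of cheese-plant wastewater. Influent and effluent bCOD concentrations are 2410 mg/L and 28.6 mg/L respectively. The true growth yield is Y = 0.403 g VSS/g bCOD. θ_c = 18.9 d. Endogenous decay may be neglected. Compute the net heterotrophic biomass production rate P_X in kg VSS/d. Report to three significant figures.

P_X ≈ 1700 kg VSS/d

With endogenous decay neglected, the observed yield equals the true yield: Y_obs = Y = 0.403 g VSS/g bCOD.
ΔS = 2410 − 28.6 = 2381 mg/L, so the substrate removal rate is 1770 × 2381/1000 = 4215 kg bCOD/d.
Net biomass production P_X = Y_obs × Q·(S₀ − S) = 0.4030 × 4215 = 1699 kg VSS/d.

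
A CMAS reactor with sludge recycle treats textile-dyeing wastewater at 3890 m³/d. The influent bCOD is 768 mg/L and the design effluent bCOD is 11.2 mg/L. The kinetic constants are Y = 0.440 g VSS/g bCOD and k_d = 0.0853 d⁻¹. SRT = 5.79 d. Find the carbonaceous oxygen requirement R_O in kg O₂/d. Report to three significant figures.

R_O ≈ 1710 kg O₂/d

Correct the yield for decay: Y_obs = Y/(1 + k_d θ_c) = 0.440 / (1 + 0.0853 × 5.79) = 0.440 / 1.494 = 0.2945.
Mass of bCOD removed per day: Q(S₀ − S) = 3890 × 756.8 g/m³ = 2944 kg/d.
P_X = Y_obs·Q·(S₀ − S) = 0.2945 × 2944 = 867.1 kg VSS/d.
Carbonaceous O₂ demand = substrate oxidised − cell-mass equivalent = 2944 − 1.42 × 867.1 = 1713 kg O₂/d.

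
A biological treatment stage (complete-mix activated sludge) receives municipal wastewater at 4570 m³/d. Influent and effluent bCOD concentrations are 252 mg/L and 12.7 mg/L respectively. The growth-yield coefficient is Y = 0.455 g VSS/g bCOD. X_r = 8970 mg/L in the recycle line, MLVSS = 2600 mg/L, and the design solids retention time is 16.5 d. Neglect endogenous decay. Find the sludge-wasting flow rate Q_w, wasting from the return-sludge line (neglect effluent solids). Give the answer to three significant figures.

Q_w ≈ 55.5 m³/d

V·X = Y·Q·ΔS·θ_c gives V = 0.455 × 4570 × (252 − 12.7) × 16.5 / 2600 = 3158 m³.
Q_w = (V·X)/(θ_c X_r) = 3158 × 2600 / (16.5 × 8970) = 55.47 m³/d.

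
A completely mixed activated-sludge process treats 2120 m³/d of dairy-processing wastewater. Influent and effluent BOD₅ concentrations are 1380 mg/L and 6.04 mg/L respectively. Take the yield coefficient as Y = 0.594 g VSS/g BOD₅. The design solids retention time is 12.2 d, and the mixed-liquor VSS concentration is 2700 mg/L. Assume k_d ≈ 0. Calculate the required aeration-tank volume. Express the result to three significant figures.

V ≈ 7820 m³

V·X = Y·Q·ΔS·θ_c gives V = 0.594 × 2120 × (1380 − 6.04) × 12.2 / 2700 = 7818 m³.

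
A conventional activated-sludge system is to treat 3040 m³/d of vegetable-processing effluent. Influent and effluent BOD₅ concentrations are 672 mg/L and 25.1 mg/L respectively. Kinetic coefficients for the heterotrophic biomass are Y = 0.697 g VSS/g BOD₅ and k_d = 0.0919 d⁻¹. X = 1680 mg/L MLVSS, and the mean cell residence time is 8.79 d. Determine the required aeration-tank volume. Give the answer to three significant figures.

V ≈ 3970 m³

From the SRT design equation V = Y Q (S₀−S) θ_c / [X (1 + k_d θ_c)] = 0.697 × 3040 × (672 − 25.1) × 8.79 / [1680 × (1 + 0.0919 × 8.79)] = 1.2×10^7 / 3037 = 3967 m³.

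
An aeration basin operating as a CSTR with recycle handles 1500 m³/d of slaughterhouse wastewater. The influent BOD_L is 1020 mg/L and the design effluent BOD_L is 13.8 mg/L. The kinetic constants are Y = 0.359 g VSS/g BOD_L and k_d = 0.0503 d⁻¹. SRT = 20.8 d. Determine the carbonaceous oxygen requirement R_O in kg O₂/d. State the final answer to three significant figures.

Y_obs = Y / (1 + k_d θ_c) = 0.359 / (1 + 0.0503 × 20.8) = 0.359 / 2.046 = 0.1754.
Substrate removed = Q·(S₀ − S) = 1500 m³/d × (1020 − 13.8) g/m³ = 1.51×10^6 g/d = 1509 kg/d.
Biomass synthesised: P_X = Y_obs × 1509 = 264.8 kg VSS/d.
Carbonaceous O₂ demand = substrate oxidised − cell-mass equivalent = 1509 − 1.42 × 264.8 = 1133 kg O₂/d.

R_O ≈ 1130 kg O₂/d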